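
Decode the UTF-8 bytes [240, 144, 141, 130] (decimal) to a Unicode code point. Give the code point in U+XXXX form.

U+10342

Leading byte 0xF0 = 11110000 matches 11110xxx → 4-byte sequence.
Byte 1: 0xF0 = 11110000, payload 000 (3 bits).
Byte 2: 0x90 = 10010000 (10xxxxxx ✓), payload 010000.
Byte 3: 0x8D = 10001101 (10xxxxxx ✓), payload 001101.
Byte 4: 0x82 = 10000010 (10xxxxxx ✓), payload 000010.
Concatenate: 000010000001101000010 = 0x10342 (21 bits → U+10342).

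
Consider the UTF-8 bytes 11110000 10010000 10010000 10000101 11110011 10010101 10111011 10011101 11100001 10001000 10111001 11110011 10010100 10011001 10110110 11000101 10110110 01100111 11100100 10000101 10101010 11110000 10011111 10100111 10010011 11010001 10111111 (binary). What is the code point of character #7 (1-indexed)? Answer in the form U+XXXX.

U+416A

Offset 0: leading byte 0xF0 = 11110000 → 4-byte char #1 = F0 90 90 85.
Offset 4: leading byte 0xF3 = 11110011 → 4-byte char #2 = F3 95 BB 9D.
Offset 8: leading byte 0xE1 = 11100001 → 3-byte char #3 = E1 88 B9.
Offset 11: leading byte 0xF3 = 11110011 → 4-byte char #4 = F3 94 99 B6.
Offset 15: leading byte 0xC5 = 11000101 → 2-byte char #5 = C5 B6.
Offset 17: leading byte 0x67 = 01100111 → 1-byte char #6 = 67.
Offset 18: leading byte 0xE4 = 11100100 → 3-byte char #7 = E4 85 AA.
Leading byte 0xE4 = 11100100 matches 1110xxxx → 3-byte sequence.
Byte 1: 0xE4 = 11100100, payload 0100 (4 bits).
Byte 2: 0x85 = 10000101 (10xxxxxx ✓), payload 000101.
Byte 3: 0xAA = 10101010 (10xxxxxx ✓), payload 101010.
Concatenate: 0100000101101010 = 0x416A (16 bits → U+416A).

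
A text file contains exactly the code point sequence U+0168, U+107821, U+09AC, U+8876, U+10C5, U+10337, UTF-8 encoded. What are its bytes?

C5 A8 F4 87 A0 A1 E0 A6 AC E8 A1 B6 E1 83 85 F0 90 8C B7

U+0168: 2-byte form → C5 A8.
U+107821: 4-byte form → F4 87 A0 A1.
U+09AC: 3-byte form → E0 A6 AC.
U+8876: 3-byte form → E8 A1 B6.
U+10C5: 3-byte form → E1 83 85.
U+10337: 4-byte form → F0 90 8C B7.
Concatenated (19 bytes): C5 A8 F4 87 A0 A1 E0 A6 AC E8 A1 B6 E1 83 85 F0 90 8C B7.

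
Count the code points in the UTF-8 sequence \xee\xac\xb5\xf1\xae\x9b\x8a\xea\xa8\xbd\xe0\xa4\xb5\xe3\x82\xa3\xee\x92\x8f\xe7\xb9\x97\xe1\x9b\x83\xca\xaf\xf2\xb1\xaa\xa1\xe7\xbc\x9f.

Byte at offset 0: 0xEE = 11101110 → 3-byte char (#1). Advance 3.
Byte at offset 3: 0xF1 = 11110001 → 4-byte char (#2). Advance 4.
Byte at offset 7: 0xEA = 11101010 → 3-byte char (#3). Advance 3.
Byte at offset 10: 0xE0 = 11100000 → 3-byte char (#4). Advance 3.
Byte at offset 13: 0xE3 = 11100011 → 3-byte char (#5). Advance 3.
Byte at offset 16: 0xEE = 11101110 → 3-byte char (#6). Advance 3.
Byte at offset 19: 0xE7 = 11100111 → 3-byte char (#7). Advance 3.
Byte at offset 22: 0xE1 = 11100001 → 3-byte char (#8). Advance 3.
Byte at offset 25: 0xCA = 11001010 → 2-byte char (#9). Advance 2.
Byte at offset 27: 0xF2 = 11110010 → 4-byte char (#10). Advance 4.
Byte at offset 31: 0xE7 = 11100111 → 3-byte char (#11). Advance 3.
Reached end at offset 34 after 11 code points.

11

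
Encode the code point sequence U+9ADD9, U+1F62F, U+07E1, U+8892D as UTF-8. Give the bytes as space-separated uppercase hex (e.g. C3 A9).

U+9ADD9: 4-byte form → F2 9A B7 99.
U+1F62F: 4-byte form → F0 9F 98 AF.
U+07E1: 2-byte form → DF A1.
U+8892D: 4-byte form → F2 88 A4 AD.
Concatenated (14 bytes): F2 9A B7 99 F0 9F 98 AF DF A1 F2 88 A4 AD.

F2 9A B7 99 F0 9F 98 AF DF A1 F2 88 A4 AD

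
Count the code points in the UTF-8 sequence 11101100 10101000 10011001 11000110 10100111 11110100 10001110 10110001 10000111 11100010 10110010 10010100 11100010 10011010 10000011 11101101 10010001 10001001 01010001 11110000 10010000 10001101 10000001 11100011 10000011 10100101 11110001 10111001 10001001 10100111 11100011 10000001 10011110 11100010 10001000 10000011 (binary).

Byte at offset 0: 0xEC = 11101100 → 3-byte char (#1). Advance 3.
Byte at offset 3: 0xC6 = 11000110 → 2-byte char (#2). Advance 2.
Byte at offset 5: 0xF4 = 11110100 → 4-byte char (#3). Advance 4.
Byte at offset 9: 0xE2 = 11100010 → 3-byte char (#4). Advance 3.
Byte at offset 12: 0xE2 = 11100010 → 3-byte char (#5). Advance 3.
Byte at offset 15: 0xED = 11101101 → 3-byte char (#6). Advance 3.
Byte at offset 18: 0x51 = 01010001 → 1-byte char (#7). Advance 1.
Byte at offset 19: 0xF0 = 11110000 → 4-byte char (#8). Advance 4.
Byte at offset 23: 0xE3 = 11100011 → 3-byte char (#9). Advance 3.
Byte at offset 26: 0xF1 = 11110001 → 4-byte char (#10). Advance 4.
Byte at offset 30: 0xE3 = 11100011 → 3-byte char (#11). Advance 3.
Byte at offset 33: 0xE2 = 11100010 → 3-byte char (#12). Advance 3.
Reached end at offset 36 after 12 code points.

12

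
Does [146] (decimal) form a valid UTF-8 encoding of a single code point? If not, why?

Byte 0x92 = 10010010 has the form 10xxxxxx — a continuation byte — but there is no preceding leading byte.

invalid (continuation byte with no leading byte)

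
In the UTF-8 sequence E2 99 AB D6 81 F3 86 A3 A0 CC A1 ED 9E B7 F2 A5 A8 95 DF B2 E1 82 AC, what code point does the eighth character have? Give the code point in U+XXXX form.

U+10AC

Offset 0: leading byte 0xE2 = 11100010 → 3-byte char #1 = E2 99 AB.
Offset 3: leading byte 0xD6 = 11010110 → 2-byte char #2 = D6 81.
Offset 5: leading byte 0xF3 = 11110011 → 4-byte char #3 = F3 86 A3 A0.
Offset 9: leading byte 0xCC = 11001100 → 2-byte char #4 = CC A1.
Offset 11: leading byte 0xED = 11101101 → 3-byte char #5 = ED 9E B7.
Offset 14: leading byte 0xF2 = 11110010 → 4-byte char #6 = F2 A5 A8 95.
Offset 18: leading byte 0xDF = 11011111 → 2-byte char #7 = DF B2.
Offset 20: leading byte 0xE1 = 11100001 → 3-byte char #8 = E1 82 AC.
Leading byte 0xE1 = 11100001 matches 1110xxxx → 3-byte sequence.
Byte 1: 0xE1 = 11100001, payload 0001 (4 bits).
Byte 2: 0x82 = 10000010 (10xxxxxx ✓), payload 000010.
Byte 3: 0xAC = 10101100 (10xxxxxx ✓), payload 101100.
Concatenate: 0001000010101100 = 0x10AC (16 bits → U+10AC).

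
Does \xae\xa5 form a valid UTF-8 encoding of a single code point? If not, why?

invalid (continuation byte with no leading byte)

Byte 0xAE = 10101110 has the form 10xxxxxx — a continuation byte — but there is no preceding leading byte.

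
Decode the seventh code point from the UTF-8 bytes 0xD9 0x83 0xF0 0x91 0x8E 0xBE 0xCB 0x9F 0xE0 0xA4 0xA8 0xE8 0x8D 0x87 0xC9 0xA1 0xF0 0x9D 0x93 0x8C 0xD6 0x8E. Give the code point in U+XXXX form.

Offset 0: leading byte 0xD9 = 11011001 → 2-byte char #1 = D9 83.
Offset 2: leading byte 0xF0 = 11110000 → 4-byte char #2 = F0 91 8E BE.
Offset 6: leading byte 0xCB = 11001011 → 2-byte char #3 = CB 9F.
Offset 8: leading byte 0xE0 = 11100000 → 3-byte char #4 = E0 A4 A8.
Offset 11: leading byte 0xE8 = 11101000 → 3-byte char #5 = E8 8D 87.
Offset 14: leading byte 0xC9 = 11001001 → 2-byte char #6 = C9 A1.
Offset 16: leading byte 0xF0 = 11110000 → 4-byte char #7 = F0 9D 93 8C.
Leading byte 0xF0 = 11110000 matches 11110xxx → 4-byte sequence.
Byte 1: 0xF0 = 11110000, payload 000 (3 bits).
Byte 2: 0x9D = 10011101 (10xxxxxx ✓), payload 011101.
Byte 3: 0x93 = 10010011 (10xxxxxx ✓), payload 010011.
Byte 4: 0x8C = 10001100 (10xxxxxx ✓), payload 001100.
Concatenate: 000011101010011001100 = 0x1D4CC (21 bits → U+1D4CC).

U+1D4CC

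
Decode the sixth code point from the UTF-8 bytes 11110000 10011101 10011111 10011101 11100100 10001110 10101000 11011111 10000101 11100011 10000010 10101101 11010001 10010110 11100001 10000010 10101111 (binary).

Offset 0: leading byte 0xF0 = 11110000 → 4-byte char #1 = F0 9D 9F 9D.
Offset 4: leading byte 0xE4 = 11100100 → 3-byte char #2 = E4 8E A8.
Offset 7: leading byte 0xDF = 11011111 → 2-byte char #3 = DF 85.
Offset 9: leading byte 0xE3 = 11100011 → 3-byte char #4 = E3 82 AD.
Offset 12: leading byte 0xD1 = 11010001 → 2-byte char #5 = D1 96.
Offset 14: leading byte 0xE1 = 11100001 → 3-byte char #6 = E1 82 AF.
Leading byte 0xE1 = 11100001 matches 1110xxxx → 3-byte sequence.
Byte 1: 0xE1 = 11100001, payload 0001 (4 bits).
Byte 2: 0x82 = 10000010 (10xxxxxx ✓), payload 000010.
Byte 3: 0xAF = 10101111 (10xxxxxx ✓), payload 101111.
Concatenate: 0001000010101111 = 0x10AF (16 bits → U+10AF).

U+10AF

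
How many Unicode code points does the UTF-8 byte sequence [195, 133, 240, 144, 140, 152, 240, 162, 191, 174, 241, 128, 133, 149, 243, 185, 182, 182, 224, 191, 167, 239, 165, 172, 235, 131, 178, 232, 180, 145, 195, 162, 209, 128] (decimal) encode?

Byte at offset 0: 0xC3 = 11000011 → 2-byte char (#1). Advance 2.
Byte at offset 2: 0xF0 = 11110000 → 4-byte char (#2). Advance 4.
Byte at offset 6: 0xF0 = 11110000 → 4-byte char (#3). Advance 4.
Byte at offset 10: 0xF1 = 11110001 → 4-byte char (#4). Advance 4.
Byte at offset 14: 0xF3 = 11110011 → 4-byte char (#5). Advance 4.
Byte at offset 18: 0xE0 = 11100000 → 3-byte char (#6). Advance 3.
Byte at offset 21: 0xEF = 11101111 → 3-byte char (#7). Advance 3.
Byte at offset 24: 0xEB = 11101011 → 3-byte char (#8). Advance 3.
Byte at offset 27: 0xE8 = 11101000 → 3-byte char (#9). Advance 3.
Byte at offset 30: 0xC3 = 11000011 → 2-byte char (#10). Advance 2.
Byte at offset 32: 0xD1 = 11010001 → 2-byte char (#11). Advance 2.
Reached end at offset 34 after 11 code points.

11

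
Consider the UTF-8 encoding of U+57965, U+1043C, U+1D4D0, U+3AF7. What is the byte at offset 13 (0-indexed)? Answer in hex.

U+57965 → 4-byte form F1 97 A5 A5 at offsets 0–3.
U+1043C → 4-byte form F0 90 90 BC at offsets 4–7.
U+1D4D0 → 4-byte form F0 9D 93 90 at offsets 8–11.
U+3AF7 → 3-byte form E3 AB B7 at offsets 12–14.
Offset 13 falls in char 4's range; it's byte 2 of E3 AB B7 = 0xAB.

0xAB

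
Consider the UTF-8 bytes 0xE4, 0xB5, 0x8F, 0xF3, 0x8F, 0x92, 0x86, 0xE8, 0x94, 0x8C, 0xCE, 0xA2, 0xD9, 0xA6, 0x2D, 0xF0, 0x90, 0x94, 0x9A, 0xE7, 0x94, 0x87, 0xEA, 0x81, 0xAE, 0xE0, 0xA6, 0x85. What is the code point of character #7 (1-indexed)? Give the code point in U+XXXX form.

U+1051A

Offset 0: leading byte 0xE4 = 11100100 → 3-byte char #1 = E4 B5 8F.
Offset 3: leading byte 0xF3 = 11110011 → 4-byte char #2 = F3 8F 92 86.
Offset 7: leading byte 0xE8 = 11101000 → 3-byte char #3 = E8 94 8C.
Offset 10: leading byte 0xCE = 11001110 → 2-byte char #4 = CE A2.
Offset 12: leading byte 0xD9 = 11011001 → 2-byte char #5 = D9 A6.
Offset 14: leading byte 0x2D = 00101101 → 1-byte char #6 = 2D.
Offset 15: leading byte 0xF0 = 11110000 → 4-byte char #7 = F0 90 94 9A.
Leading byte 0xF0 = 11110000 matches 11110xxx → 4-byte sequence.
Byte 1: 0xF0 = 11110000, payload 000 (3 bits).
Byte 2: 0x90 = 10010000 (10xxxxxx ✓), payload 010000.
Byte 3: 0x94 = 10010100 (10xxxxxx ✓), payload 010100.
Byte 4: 0x9A = 10011010 (10xxxxxx ✓), payload 011010.
Concatenate: 000010000010100011010 = 0x1051A (21 bits → U+1051A).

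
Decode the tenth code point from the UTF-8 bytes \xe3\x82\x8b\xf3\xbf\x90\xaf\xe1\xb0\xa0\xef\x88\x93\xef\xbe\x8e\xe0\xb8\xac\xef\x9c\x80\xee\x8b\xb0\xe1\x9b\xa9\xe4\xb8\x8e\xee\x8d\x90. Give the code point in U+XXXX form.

Offset 0: leading byte 0xE3 = 11100011 → 3-byte char #1 = E3 82 8B.
Offset 3: leading byte 0xF3 = 11110011 → 4-byte char #2 = F3 BF 90 AF.
Offset 7: leading byte 0xE1 = 11100001 → 3-byte char #3 = E1 B0 A0.
Offset 10: leading byte 0xEF = 11101111 → 3-byte char #4 = EF 88 93.
Offset 13: leading byte 0xEF = 11101111 → 3-byte char #5 = EF BE 8E.
Offset 16: leading byte 0xE0 = 11100000 → 3-byte char #6 = E0 B8 AC.
Offset 19: leading byte 0xEF = 11101111 → 3-byte char #7 = EF 9C 80.
Offset 22: leading byte 0xEE = 11101110 → 3-byte char #8 = EE 8B B0.
Offset 25: leading byte 0xE1 = 11100001 → 3-byte char #9 = E1 9B A9.
Offset 28: leading byte 0xE4 = 11100100 → 3-byte char #10 = E4 B8 8E.
Leading byte 0xE4 = 11100100 matches 1110xxxx → 3-byte sequence.
Byte 1: 0xE4 = 11100100, payload 0100 (4 bits).
Byte 2: 0xB8 = 10111000 (10xxxxxx ✓), payload 111000.
Byte 3: 0x8E = 10001110 (10xxxxxx ✓), payload 001110.
Concatenate: 0100111000001110 = 0x4E0E (16 bits → U+4E0E).

U+4E0E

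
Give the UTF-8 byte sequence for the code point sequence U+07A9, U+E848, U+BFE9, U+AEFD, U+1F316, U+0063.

DE A9 EE A1 88 EB BF A9 EA BB BD F0 9F 8C 96 63

U+07A9: 2-byte form → DE A9.
U+E848: 3-byte form → EE A1 88.
U+BFE9: 3-byte form → EB BF A9.
U+AEFD: 3-byte form → EA BB BD.
U+1F316: 4-byte form → F0 9F 8C 96.
U+0063: 1-byte form → 63.
Concatenated (16 bytes): DE A9 EE A1 88 EB BF A9 EA BB BD F0 9F 8C 96 63.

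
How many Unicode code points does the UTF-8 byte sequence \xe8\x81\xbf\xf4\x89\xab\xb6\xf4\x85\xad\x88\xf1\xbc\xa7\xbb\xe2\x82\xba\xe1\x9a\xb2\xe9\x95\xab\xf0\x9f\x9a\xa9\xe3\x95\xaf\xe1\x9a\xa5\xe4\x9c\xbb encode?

11

Byte at offset 0: 0xE8 = 11101000 → 3-byte char (#1). Advance 3.
Byte at offset 3: 0xF4 = 11110100 → 4-byte char (#2). Advance 4.
Byte at offset 7: 0xF4 = 11110100 → 4-byte char (#3). Advance 4.
Byte at offset 11: 0xF1 = 11110001 → 4-byte char (#4). Advance 4.
Byte at offset 15: 0xE2 = 11100010 → 3-byte char (#5). Advance 3.
Byte at offset 18: 0xE1 = 11100001 → 3-byte char (#6). Advance 3.
Byte at offset 21: 0xE9 = 11101001 → 3-byte char (#7). Advance 3.
Byte at offset 24: 0xF0 = 11110000 → 4-byte char (#8). Advance 4.
Byte at offset 28: 0xE3 = 11100011 → 3-byte char (#9). Advance 3.
Byte at offset 31: 0xE1 = 11100001 → 3-byte char (#10). Advance 3.
Byte at offset 34: 0xE4 = 11100100 → 3-byte char (#11). Advance 3.
Reached end at offset 37 after 11 code points.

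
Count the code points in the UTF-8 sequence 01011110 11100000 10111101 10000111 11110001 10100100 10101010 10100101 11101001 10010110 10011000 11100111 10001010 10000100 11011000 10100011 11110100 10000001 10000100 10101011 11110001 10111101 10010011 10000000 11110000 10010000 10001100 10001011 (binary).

Byte at offset 0: 0x5E = 01011110 → 1-byte char (#1). Advance 1.
Byte at offset 1: 0xE0 = 11100000 → 3-byte char (#2). Advance 3.
Byte at offset 4: 0xF1 = 11110001 → 4-byte char (#3). Advance 4.
Byte at offset 8: 0xE9 = 11101001 → 3-byte char (#4). Advance 3.
Byte at offset 11: 0xE7 = 11100111 → 3-byte char (#5). Advance 3.
Byte at offset 14: 0xD8 = 11011000 → 2-byte char (#6). Advance 2.
Byte at offset 16: 0xF4 = 11110100 → 4-byte char (#7). Advance 4.
Byte at offset 20: 0xF1 = 11110001 → 4-byte char (#8). Advance 4.
Byte at offset 24: 0xF0 = 11110000 → 4-byte char (#9). Advance 4.
Reached end at offset 28 after 9 code points.

9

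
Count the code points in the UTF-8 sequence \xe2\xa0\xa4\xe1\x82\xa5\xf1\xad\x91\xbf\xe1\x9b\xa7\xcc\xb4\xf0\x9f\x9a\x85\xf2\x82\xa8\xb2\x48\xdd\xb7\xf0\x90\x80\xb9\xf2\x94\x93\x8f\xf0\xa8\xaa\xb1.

12

Byte at offset 0: 0xE2 = 11100010 → 3-byte char (#1). Advance 3.
Byte at offset 3: 0xE1 = 11100001 → 3-byte char (#2). Advance 3.
Byte at offset 6: 0xF1 = 11110001 → 4-byte char (#3). Advance 4.
Byte at offset 10: 0xE1 = 11100001 → 3-byte char (#4). Advance 3.
Byte at offset 13: 0xCC = 11001100 → 2-byte char (#5). Advance 2.
Byte at offset 15: 0xF0 = 11110000 → 4-byte char (#6). Advance 4.
Byte at offset 19: 0xF2 = 11110010 → 4-byte char (#7). Advance 4.
Byte at offset 23: 0x48 = 01001000 → 1-byte char (#8). Advance 1.
Byte at offset 24: 0xDD = 11011101 → 2-byte char (#9). Advance 2.
Byte at offset 26: 0xF0 = 11110000 → 4-byte char (#10). Advance 4.
Byte at offset 30: 0xF2 = 11110010 → 4-byte char (#11). Advance 4.
Byte at offset 34: 0xF0 = 11110000 → 4-byte char (#12). Advance 4.
Reached end at offset 38 after 12 code points.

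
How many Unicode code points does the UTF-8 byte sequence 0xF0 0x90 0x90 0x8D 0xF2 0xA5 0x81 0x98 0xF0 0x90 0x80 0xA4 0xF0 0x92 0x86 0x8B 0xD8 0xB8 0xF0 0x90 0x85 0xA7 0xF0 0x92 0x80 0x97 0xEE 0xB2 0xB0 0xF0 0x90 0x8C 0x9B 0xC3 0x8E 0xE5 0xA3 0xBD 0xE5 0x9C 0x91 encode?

12

Byte at offset 0: 0xF0 = 11110000 → 4-byte char (#1). Advance 4.
Byte at offset 4: 0xF2 = 11110010 → 4-byte char (#2). Advance 4.
Byte at offset 8: 0xF0 = 11110000 → 4-byte char (#3). Advance 4.
Byte at offset 12: 0xF0 = 11110000 → 4-byte char (#4). Advance 4.
Byte at offset 16: 0xD8 = 11011000 → 2-byte char (#5). Advance 2.
Byte at offset 18: 0xF0 = 11110000 → 4-byte char (#6). Advance 4.
Byte at offset 22: 0xF0 = 11110000 → 4-byte char (#7). Advance 4.
Byte at offset 26: 0xEE = 11101110 → 3-byte char (#8). Advance 3.
Byte at offset 29: 0xF0 = 11110000 → 4-byte char (#9). Advance 4.
Byte at offset 33: 0xC3 = 11000011 → 2-byte char (#10). Advance 2.
Byte at offset 35: 0xE5 = 11100101 → 3-byte char (#11). Advance 3.
Byte at offset 38: 0xE5 = 11100101 → 3-byte char (#12). Advance 3.
Reached end at offset 41 after 12 code points.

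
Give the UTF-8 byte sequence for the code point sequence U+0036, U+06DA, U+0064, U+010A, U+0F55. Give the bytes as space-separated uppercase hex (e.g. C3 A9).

U+0036: 1-byte form → 36.
U+06DA: 2-byte form → DB 9A.
U+0064: 1-byte form → 64.
U+010A: 2-byte form → C4 8A.
U+0F55: 3-byte form → E0 BD 95.
Concatenated (9 bytes): 36 DB 9A 64 C4 8A E0 BD 95.

36 DB 9A 64 C4 8A E0 BD 95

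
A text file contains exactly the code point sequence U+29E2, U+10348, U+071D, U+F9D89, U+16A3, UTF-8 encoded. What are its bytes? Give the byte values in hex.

U+29E2: 3-byte form → E2 A7 A2.
U+10348: 4-byte form → F0 90 8D 88.
U+071D: 2-byte form → DC 9D.
U+F9D89: 4-byte form → F3 B9 B6 89.
U+16A3: 3-byte form → E1 9A A3.
Concatenated (16 bytes): E2 A7 A2 F0 90 8D 88 DC 9D F3 B9 B6 89 E1 9A A3.

E2 A7 A2 F0 90 8D 88 DC 9D F3 B9 B6 89 E1 9A A3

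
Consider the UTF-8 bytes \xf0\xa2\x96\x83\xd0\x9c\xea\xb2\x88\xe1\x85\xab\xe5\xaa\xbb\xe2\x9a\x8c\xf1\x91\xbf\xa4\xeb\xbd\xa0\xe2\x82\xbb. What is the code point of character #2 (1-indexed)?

Offset 0: leading byte 0xF0 = 11110000 → 4-byte char #1 = F0 A2 96 83.
Offset 4: leading byte 0xD0 = 11010000 → 2-byte char #2 = D0 9C.
Leading byte 0xD0 = 11010000 matches 110xxxxx → 2-byte sequence.
Byte 1: 0xD0 = 11010000, payload 10000 (5 bits).
Byte 2: 0x9C = 10011100 (10xxxxxx ✓), payload 011100.
Concatenate: 10000011100 = 0x41C (11 bits → U+041C).

U+041C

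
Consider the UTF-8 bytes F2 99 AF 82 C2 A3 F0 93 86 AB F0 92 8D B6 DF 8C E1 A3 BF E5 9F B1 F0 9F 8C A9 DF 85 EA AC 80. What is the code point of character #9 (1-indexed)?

U+07C5

Offset 0: leading byte 0xF2 = 11110010 → 4-byte char #1 = F2 99 AF 82.
Offset 4: leading byte 0xC2 = 11000010 → 2-byte char #2 = C2 A3.
Offset 6: leading byte 0xF0 = 11110000 → 4-byte char #3 = F0 93 86 AB.
Offset 10: leading byte 0xF0 = 11110000 → 4-byte char #4 = F0 92 8D B6.
Offset 14: leading byte 0xDF = 11011111 → 2-byte char #5 = DF 8C.
Offset 16: leading byte 0xE1 = 11100001 → 3-byte char #6 = E1 A3 BF.
Offset 19: leading byte 0xE5 = 11100101 → 3-byte char #7 = E5 9F B1.
Offset 22: leading byte 0xF0 = 11110000 → 4-byte char #8 = F0 9F 8C A9.
Offset 26: leading byte 0xDF = 11011111 → 2-byte char #9 = DF 85.
Leading byte 0xDF = 11011111 matches 110xxxxx → 2-byte sequence.
Byte 1: 0xDF = 11011111, payload 11111 (5 bits).
Byte 2: 0x85 = 10000101 (10xxxxxx ✓), payload 000101.
Concatenate: 11111000101 = 0x7C5 (11 bits → U+07C5).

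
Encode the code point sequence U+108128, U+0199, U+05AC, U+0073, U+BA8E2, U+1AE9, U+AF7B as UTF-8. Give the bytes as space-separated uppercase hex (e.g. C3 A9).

U+108128: 4-byte form → F4 88 84 A8.
U+0199: 2-byte form → C6 99.
U+05AC: 2-byte form → D6 AC.
U+0073: 1-byte form → 73.
U+BA8E2: 4-byte form → F2 BA A3 A2.
U+1AE9: 3-byte form → E1 AB A9.
U+AF7B: 3-byte form → EA BD BB.
Concatenated (19 bytes): F4 88 84 A8 C6 99 D6 AC 73 F2 BA A3 A2 E1 AB A9 EA BD BB.

F4 88 84 A8 C6 99 D6 AC 73 F2 BA A3 A2 E1 AB A9 EA BD BB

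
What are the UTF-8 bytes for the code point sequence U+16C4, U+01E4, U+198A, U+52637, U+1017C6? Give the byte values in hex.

E1 9B 84 C7 A4 E1 A6 8A F1 92 98 B7 F4 81 9F 86

U+16C4: 3-byte form → E1 9B 84.
U+01E4: 2-byte form → C7 A4.
U+198A: 3-byte form → E1 A6 8A.
U+52637: 4-byte form → F1 92 98 B7.
U+1017C6: 4-byte form → F4 81 9F 86.
Concatenated (16 bytes): E1 9B 84 C7 A4 E1 A6 8A F1 92 98 B7 F4 81 9F 86.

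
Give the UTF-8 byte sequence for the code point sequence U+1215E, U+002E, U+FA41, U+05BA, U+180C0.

U+1215E: 4-byte form → F0 92 85 9E.
U+002E: 1-byte form → 2E.
U+FA41: 3-byte form → EF A9 81.
U+05BA: 2-byte form → D6 BA.
U+180C0: 4-byte form → F0 98 83 80.
Concatenated (14 bytes): F0 92 85 9E 2E EF A9 81 D6 BA F0 98 83 80.

F0 92 85 9E 2E EF A9 81 D6 BA F0 98 83 80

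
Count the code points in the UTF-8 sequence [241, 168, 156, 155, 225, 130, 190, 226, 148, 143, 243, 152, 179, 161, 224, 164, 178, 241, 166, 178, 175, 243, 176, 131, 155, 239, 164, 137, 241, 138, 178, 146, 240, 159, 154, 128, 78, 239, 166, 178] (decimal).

Byte at offset 0: 0xF1 = 11110001 → 4-byte char (#1). Advance 4.
Byte at offset 4: 0xE1 = 11100001 → 3-byte char (#2). Advance 3.
Byte at offset 7: 0xE2 = 11100010 → 3-byte char (#3). Advance 3.
Byte at offset 10: 0xF3 = 11110011 → 4-byte char (#4). Advance 4.
Byte at offset 14: 0xE0 = 11100000 → 3-byte char (#5). Advance 3.
Byte at offset 17: 0xF1 = 11110001 → 4-byte char (#6). Advance 4.
Byte at offset 21: 0xF3 = 11110011 → 4-byte char (#7). Advance 4.
Byte at offset 25: 0xEF = 11101111 → 3-byte char (#8). Advance 3.
Byte at offset 28: 0xF1 = 11110001 → 4-byte char (#9). Advance 4.
Byte at offset 32: 0xF0 = 11110000 → 4-byte char (#10). Advance 4.
Byte at offset 36: 0x4E = 01001110 → 1-byte char (#11). Advance 1.
Byte at offset 37: 0xEF = 11101111 → 3-byte char (#12). Advance 3.
Reached end at offset 40 after 12 code points.

12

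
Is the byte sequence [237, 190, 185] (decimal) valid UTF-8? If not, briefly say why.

invalid (encodes a surrogate (U+D800–U+DFFF))

Structurally a 3-byte sequence; payload = 0xDFB9.
But 0xDFB9 is in U+D800–U+DFFF, the surrogate range. Surrogates are not Unicode scalar values and are forbidden in UTF-8.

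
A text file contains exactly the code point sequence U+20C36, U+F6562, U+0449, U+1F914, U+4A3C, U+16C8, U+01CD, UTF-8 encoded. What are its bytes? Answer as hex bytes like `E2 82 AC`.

F0 A0 B0 B6 F3 B6 95 A2 D1 89 F0 9F A4 94 E4 A8 BC E1 9B 88 C7 8D

U+20C36: 4-byte form → F0 A0 B0 B6.
U+F6562: 4-byte form → F3 B6 95 A2.
U+0449: 2-byte form → D1 89.
U+1F914: 4-byte form → F0 9F A4 94.
U+4A3C: 3-byte form → E4 A8 BC.
U+16C8: 3-byte form → E1 9B 88.
U+01CD: 2-byte form → C7 8D.
Concatenated (22 bytes): F0 A0 B0 B6 F3 B6 95 A2 D1 89 F0 9F A4 94 E4 A8 BC E1 9B 88 C7 8D.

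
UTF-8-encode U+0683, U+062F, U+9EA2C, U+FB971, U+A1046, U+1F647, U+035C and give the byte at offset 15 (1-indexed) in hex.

1-indexed offset 15 is 0-indexed offset 14.
U+0683 → 2-byte form DA 83 at offsets 0–1.
U+062F → 2-byte form D8 AF at offsets 2–3.
U+9EA2C → 4-byte form F2 9E A8 AC at offsets 4–7.
U+FB971 → 4-byte form F3 BB A5 B1 at offsets 8–11.
U+A1046 → 4-byte form F2 A1 81 86 at offsets 12–15.
Offset 14 falls in char 5's range; it's byte 3 of F2 A1 81 86 = 0x81.

0x81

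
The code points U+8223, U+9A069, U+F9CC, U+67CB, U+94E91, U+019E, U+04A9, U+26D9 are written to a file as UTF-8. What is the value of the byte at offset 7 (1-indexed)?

1-indexed offset 7 is 0-indexed offset 6.
U+8223 → 3-byte form E8 88 A3 at offsets 0–2.
U+9A069 → 4-byte form F2 9A 81 A9 at offsets 3–6.
Offset 6 falls in char 2's range; it's byte 4 of F2 9A 81 A9 = 0xA9.

0xA9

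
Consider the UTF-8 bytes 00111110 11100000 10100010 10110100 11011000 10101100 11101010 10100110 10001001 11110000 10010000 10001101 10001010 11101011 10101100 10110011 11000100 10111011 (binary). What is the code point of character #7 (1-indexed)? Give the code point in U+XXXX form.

U+013B

Offset 0: leading byte 0x3E = 00111110 → 1-byte char #1 = 3E.
Offset 1: leading byte 0xE0 = 11100000 → 3-byte char #2 = E0 A2 B4.
Offset 4: leading byte 0xD8 = 11011000 → 2-byte char #3 = D8 AC.
Offset 6: leading byte 0xEA = 11101010 → 3-byte char #4 = EA A6 89.
Offset 9: leading byte 0xF0 = 11110000 → 4-byte char #5 = F0 90 8D 8A.
Offset 13: leading byte 0xEB = 11101011 → 3-byte char #6 = EB AC B3.
Offset 16: leading byte 0xC4 = 11000100 → 2-byte char #7 = C4 BB.
Leading byte 0xC4 = 11000100 matches 110xxxxx → 2-byte sequence.
Byte 1: 0xC4 = 11000100, payload 00100 (5 bits).
Byte 2: 0xBB = 10111011 (10xxxxxx ✓), payload 111011.
Concatenate: 00100111011 = 0x13B (11 bits → U+013B).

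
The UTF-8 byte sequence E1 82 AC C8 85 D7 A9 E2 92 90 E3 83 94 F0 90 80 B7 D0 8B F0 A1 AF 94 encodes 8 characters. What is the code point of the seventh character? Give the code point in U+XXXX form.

Offset 0: leading byte 0xE1 = 11100001 → 3-byte char #1 = E1 82 AC.
Offset 3: leading byte 0xC8 = 11001000 → 2-byte char #2 = C8 85.
Offset 5: leading byte 0xD7 = 11010111 → 2-byte char #3 = D7 A9.
Offset 7: leading byte 0xE2 = 11100010 → 3-byte char #4 = E2 92 90.
Offset 10: leading byte 0xE3 = 11100011 → 3-byte char #5 = E3 83 94.
Offset 13: leading byte 0xF0 = 11110000 → 4-byte char #6 = F0 90 80 B7.
Offset 17: leading byte 0xD0 = 11010000 → 2-byte char #7 = D0 8B.
Leading byte 0xD0 = 11010000 matches 110xxxxx → 2-byte sequence.
Byte 1: 0xD0 = 11010000, payload 10000 (5 bits).
Byte 2: 0x8B = 10001011 (10xxxxxx ✓), payload 001011.
Concatenate: 10000001011 = 0x40B (11 bits → U+040B).

U+040B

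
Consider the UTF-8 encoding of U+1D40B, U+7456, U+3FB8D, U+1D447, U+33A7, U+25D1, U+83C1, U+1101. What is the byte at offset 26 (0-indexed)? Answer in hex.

0x81

U+1D40B → 4-byte form F0 9D 90 8B at offsets 0–3.
U+7456 → 3-byte form E7 91 96 at offsets 4–6.
U+3FB8D → 4-byte form F0 BF AE 8D at offsets 7–10.
U+1D447 → 4-byte form F0 9D 91 87 at offsets 11–14.
U+33A7 → 3-byte form E3 8E A7 at offsets 15–17.
U+25D1 → 3-byte form E2 97 91 at offsets 18–20.
U+83C1 → 3-byte form E8 8F 81 at offsets 21–23.
U+1101 → 3-byte form E1 84 81 at offsets 24–26.
Offset 26 falls in char 8's range; it's byte 3 of E1 84 81 = 0x81.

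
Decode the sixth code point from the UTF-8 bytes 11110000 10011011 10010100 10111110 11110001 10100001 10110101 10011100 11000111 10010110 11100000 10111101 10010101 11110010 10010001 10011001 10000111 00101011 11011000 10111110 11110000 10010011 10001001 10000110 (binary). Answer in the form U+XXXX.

U+002B

Offset 0: leading byte 0xF0 = 11110000 → 4-byte char #1 = F0 9B 94 BE.
Offset 4: leading byte 0xF1 = 11110001 → 4-byte char #2 = F1 A1 B5 9C.
Offset 8: leading byte 0xC7 = 11000111 → 2-byte char #3 = C7 96.
Offset 10: leading byte 0xE0 = 11100000 → 3-byte char #4 = E0 BD 95.
Offset 13: leading byte 0xF2 = 11110010 → 4-byte char #5 = F2 91 99 87.
Offset 17: leading byte 0x2B = 00101011 → 1-byte char #6 = 2B.
Leading byte 0x2B = 00101011 matches 0xxxxxxx → 1-byte sequence.
Byte 1: 0x2B = 00101011, payload 0101011 (7 bits).
Concatenate: 0101011 = 0x2B (7 bits → U+002B).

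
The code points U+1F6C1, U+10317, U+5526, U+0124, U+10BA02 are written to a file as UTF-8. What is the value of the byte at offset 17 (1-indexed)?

1-indexed offset 17 is 0-indexed offset 16.
U+1F6C1 → 4-byte form F0 9F 9B 81 at offsets 0–3.
U+10317 → 4-byte form F0 90 8C 97 at offsets 4–7.
U+5526 → 3-byte form E5 94 A6 at offsets 8–10.
U+0124 → 2-byte form C4 A4 at offsets 11–12.
U+10BA02 → 4-byte form F4 8B A8 82 at offsets 13–16.
Offset 16 falls in char 5's range; it's byte 4 of F4 8B A8 82 = 0x82.

0x82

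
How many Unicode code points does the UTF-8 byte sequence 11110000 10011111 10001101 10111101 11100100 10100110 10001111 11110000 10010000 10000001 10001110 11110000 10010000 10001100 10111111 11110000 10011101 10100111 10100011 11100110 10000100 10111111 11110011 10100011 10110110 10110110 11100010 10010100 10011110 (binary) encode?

Byte at offset 0: 0xF0 = 11110000 → 4-byte char (#1). Advance 4.
Byte at offset 4: 0xE4 = 11100100 → 3-byte char (#2). Advance 3.
Byte at offset 7: 0xF0 = 11110000 → 4-byte char (#3). Advance 4.
Byte at offset 11: 0xF0 = 11110000 → 4-byte char (#4). Advance 4.
Byte at offset 15: 0xF0 = 11110000 → 4-byte char (#5). Advance 4.
Byte at offset 19: 0xE6 = 11100110 → 3-byte char (#6). Advance 3.
Byte at offset 22: 0xF3 = 11110011 → 4-byte char (#7). Advance 4.
Byte at offset 26: 0xE2 = 11100010 → 3-byte char (#8). Advance 3.
Reached end at offset 29 after 8 code points.

8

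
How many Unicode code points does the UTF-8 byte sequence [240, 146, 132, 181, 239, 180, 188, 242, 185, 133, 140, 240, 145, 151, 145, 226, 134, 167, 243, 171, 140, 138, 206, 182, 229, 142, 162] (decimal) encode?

8

Byte at offset 0: 0xF0 = 11110000 → 4-byte char (#1). Advance 4.
Byte at offset 4: 0xEF = 11101111 → 3-byte char (#2). Advance 3.
Byte at offset 7: 0xF2 = 11110010 → 4-byte char (#3). Advance 4.
Byte at offset 11: 0xF0 = 11110000 → 4-byte char (#4). Advance 4.
Byte at offset 15: 0xE2 = 11100010 → 3-byte char (#5). Advance 3.
Byte at offset 18: 0xF3 = 11110011 → 4-byte char (#6). Advance 4.
Byte at offset 22: 0xCE = 11001110 → 2-byte char (#7). Advance 2.
Byte at offset 24: 0xE5 = 11100101 → 3-byte char (#8). Advance 3.
Reached end at offset 27 after 8 code points.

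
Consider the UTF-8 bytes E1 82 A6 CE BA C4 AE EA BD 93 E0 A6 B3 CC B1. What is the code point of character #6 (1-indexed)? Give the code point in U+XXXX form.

Offset 0: leading byte 0xE1 = 11100001 → 3-byte char #1 = E1 82 A6.
Offset 3: leading byte 0xCE = 11001110 → 2-byte char #2 = CE BA.
Offset 5: leading byte 0xC4 = 11000100 → 2-byte char #3 = C4 AE.
Offset 7: leading byte 0xEA = 11101010 → 3-byte char #4 = EA BD 93.
Offset 10: leading byte 0xE0 = 11100000 → 3-byte char #5 = E0 A6 B3.
Offset 13: leading byte 0xCC = 11001100 → 2-byte char #6 = CC B1.
Leading byte 0xCC = 11001100 matches 110xxxxx → 2-byte sequence.
Byte 1: 0xCC = 11001100, payload 01100 (5 bits).
Byte 2: 0xB1 = 10110001 (10xxxxxx ✓), payload 110001.
Concatenate: 01100110001 = 0x331 (11 bits → U+0331).

U+0331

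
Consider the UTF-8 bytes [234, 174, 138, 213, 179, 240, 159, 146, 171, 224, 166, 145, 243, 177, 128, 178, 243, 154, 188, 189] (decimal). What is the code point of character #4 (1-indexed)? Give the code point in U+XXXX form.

U+0991

Offset 0: leading byte 0xEA = 11101010 → 3-byte char #1 = EA AE 8A.
Offset 3: leading byte 0xD5 = 11010101 → 2-byte char #2 = D5 B3.
Offset 5: leading byte 0xF0 = 11110000 → 4-byte char #3 = F0 9F 92 AB.
Offset 9: leading byte 0xE0 = 11100000 → 3-byte char #4 = E0 A6 91.
Leading byte 0xE0 = 11100000 matches 1110xxxx → 3-byte sequence.
Byte 1: 0xE0 = 11100000, payload 0000 (4 bits).
Byte 2: 0xA6 = 10100110 (10xxxxxx ✓), payload 100110.
Byte 3: 0x91 = 10010001 (10xxxxxx ✓), payload 010001.
Concatenate: 0000100110010001 = 0x991 (16 bits → U+0991).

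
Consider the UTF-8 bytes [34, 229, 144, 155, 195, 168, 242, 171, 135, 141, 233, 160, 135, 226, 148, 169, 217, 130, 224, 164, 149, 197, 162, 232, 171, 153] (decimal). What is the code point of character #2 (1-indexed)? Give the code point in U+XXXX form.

Offset 0: leading byte 0x22 = 00100010 → 1-byte char #1 = 22.
Offset 1: leading byte 0xE5 = 11100101 → 3-byte char #2 = E5 90 9B.
Leading byte 0xE5 = 11100101 matches 1110xxxx → 3-byte sequence.
Byte 1: 0xE5 = 11100101, payload 0101 (4 bits).
Byte 2: 0x90 = 10010000 (10xxxxxx ✓), payload 010000.
Byte 3: 0x9B = 10011011 (10xxxxxx ✓), payload 011011.
Concatenate: 0101010000011011 = 0x541B (16 bits → U+541B).

U+541B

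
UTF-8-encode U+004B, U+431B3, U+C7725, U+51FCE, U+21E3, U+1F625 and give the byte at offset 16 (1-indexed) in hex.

1-indexed offset 16 is 0-indexed offset 15.
U+004B → 1-byte form 4B at offsets 0–0.
U+431B3 → 4-byte form F1 83 86 B3 at offsets 1–4.
U+C7725 → 4-byte form F3 87 9C A5 at offsets 5–8.
U+51FCE → 4-byte form F1 91 BF 8E at offsets 9–12.
U+21E3 → 3-byte form E2 87 A3 at offsets 13–15.
Offset 15 falls in char 5's range; it's byte 3 of E2 87 A3 = 0xA3.

0xA3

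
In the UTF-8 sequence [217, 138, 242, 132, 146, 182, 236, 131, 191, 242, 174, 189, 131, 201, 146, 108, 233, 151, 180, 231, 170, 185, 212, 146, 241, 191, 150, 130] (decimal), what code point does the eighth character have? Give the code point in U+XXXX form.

U+7AB9

Offset 0: leading byte 0xD9 = 11011001 → 2-byte char #1 = D9 8A.
Offset 2: leading byte 0xF2 = 11110010 → 4-byte char #2 = F2 84 92 B6.
Offset 6: leading byte 0xEC = 11101100 → 3-byte char #3 = EC 83 BF.
Offset 9: leading byte 0xF2 = 11110010 → 4-byte char #4 = F2 AE BD 83.
Offset 13: leading byte 0xC9 = 11001001 → 2-byte char #5 = C9 92.
Offset 15: leading byte 0x6C = 01101100 → 1-byte char #6 = 6C.
Offset 16: leading byte 0xE9 = 11101001 → 3-byte char #7 = E9 97 B4.
Offset 19: leading byte 0xE7 = 11100111 → 3-byte char #8 = E7 AA B9.
Leading byte 0xE7 = 11100111 matches 1110xxxx → 3-byte sequence.
Byte 1: 0xE7 = 11100111, payload 0111 (4 bits).
Byte 2: 0xAA = 10101010 (10xxxxxx ✓), payload 101010.
Byte 3: 0xB9 = 10111001 (10xxxxxx ✓), payload 111001.
Concatenate: 0111101010111001 = 0x7AB9 (16 bits → U+7AB9).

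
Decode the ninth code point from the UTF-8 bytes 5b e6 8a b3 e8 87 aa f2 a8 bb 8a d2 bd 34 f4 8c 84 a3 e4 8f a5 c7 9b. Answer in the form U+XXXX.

Offset 0: leading byte 0x5B = 01011011 → 1-byte char #1 = 5B.
Offset 1: leading byte 0xE6 = 11100110 → 3-byte char #2 = E6 8A B3.
Offset 4: leading byte 0xE8 = 11101000 → 3-byte char #3 = E8 87 AA.
Offset 7: leading byte 0xF2 = 11110010 → 4-byte char #4 = F2 A8 BB 8A.
Offset 11: leading byte 0xD2 = 11010010 → 2-byte char #5 = D2 BD.
Offset 13: leading byte 0x34 = 00110100 → 1-byte char #6 = 34.
Offset 14: leading byte 0xF4 = 11110100 → 4-byte char #7 = F4 8C 84 A3.
Offset 18: leading byte 0xE4 = 11100100 → 3-byte char #8 = E4 8F A5.
Offset 21: leading byte 0xC7 = 11000111 → 2-byte char #9 = C7 9B.
Leading byte 0xC7 = 11000111 matches 110xxxxx → 2-byte sequence.
Byte 1: 0xC7 = 11000111, payload 00111 (5 bits).
Byte 2: 0x9B = 10011011 (10xxxxxx ✓), payload 011011.
Concatenate: 00111011011 = 0x1DB (11 bits → U+01DB).

U+01DB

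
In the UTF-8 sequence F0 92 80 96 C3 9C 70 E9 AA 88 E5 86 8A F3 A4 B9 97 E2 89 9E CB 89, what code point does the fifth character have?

Offset 0: leading byte 0xF0 = 11110000 → 4-byte char #1 = F0 92 80 96.
Offset 4: leading byte 0xC3 = 11000011 → 2-byte char #2 = C3 9C.
Offset 6: leading byte 0x70 = 01110000 → 1-byte char #3 = 70.
Offset 7: leading byte 0xE9 = 11101001 → 3-byte char #4 = E9 AA 88.
Offset 10: leading byte 0xE5 = 11100101 → 3-byte char #5 = E5 86 8A.
Leading byte 0xE5 = 11100101 matches 1110xxxx → 3-byte sequence.
Byte 1: 0xE5 = 11100101, payload 0101 (4 bits).
Byte 2: 0x86 = 10000110 (10xxxxxx ✓), payload 000110.
Byte 3: 0x8A = 10001010 (10xxxxxx ✓), payload 001010.
Concatenate: 0101000110001010 = 0x518A (16 bits → U+518A).

U+518A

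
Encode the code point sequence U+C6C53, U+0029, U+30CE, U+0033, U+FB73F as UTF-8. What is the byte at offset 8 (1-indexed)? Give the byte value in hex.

1-indexed offset 8 is 0-indexed offset 7.
U+C6C53 → 4-byte form F3 86 B1 93 at offsets 0–3.
U+0029 → 1-byte form 29 at offsets 4–4.
U+30CE → 3-byte form E3 83 8E at offsets 5–7.
Offset 7 falls in char 3's range; it's byte 3 of E3 83 8E = 0x8E.

0x8E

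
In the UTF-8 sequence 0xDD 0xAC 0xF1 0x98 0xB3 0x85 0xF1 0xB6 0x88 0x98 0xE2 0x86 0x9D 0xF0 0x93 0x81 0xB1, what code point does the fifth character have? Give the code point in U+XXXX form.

U+13071

Offset 0: leading byte 0xDD = 11011101 → 2-byte char #1 = DD AC.
Offset 2: leading byte 0xF1 = 11110001 → 4-byte char #2 = F1 98 B3 85.
Offset 6: leading byte 0xF1 = 11110001 → 4-byte char #3 = F1 B6 88 98.
Offset 10: leading byte 0xE2 = 11100010 → 3-byte char #4 = E2 86 9D.
Offset 13: leading byte 0xF0 = 11110000 → 4-byte char #5 = F0 93 81 B1.
Leading byte 0xF0 = 11110000 matches 11110xxx → 4-byte sequence.
Byte 1: 0xF0 = 11110000, payload 000 (3 bits).
Byte 2: 0x93 = 10010011 (10xxxxxx ✓), payload 010011.
Byte 3: 0x81 = 10000001 (10xxxxxx ✓), payload 000001.
Byte 4: 0xB1 = 10110001 (10xxxxxx ✓), payload 110001.
Concatenate: 000010011000001110001 = 0x13071 (21 bits → U+13071).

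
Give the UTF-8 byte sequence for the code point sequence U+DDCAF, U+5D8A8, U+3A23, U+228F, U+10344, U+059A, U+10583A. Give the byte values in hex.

F3 9D B2 AF F1 9D A2 A8 E3 A8 A3 E2 8A 8F F0 90 8D 84 D6 9A F4 85 A0 BA

U+DDCAF: 4-byte form → F3 9D B2 AF.
U+5D8A8: 4-byte form → F1 9D A2 A8.
U+3A23: 3-byte form → E3 A8 A3.
U+228F: 3-byte form → E2 8A 8F.
U+10344: 4-byte form → F0 90 8D 84.
U+059A: 2-byte form → D6 9A.
U+10583A: 4-byte form → F4 85 A0 BA.
Concatenated (24 bytes): F3 9D B2 AF F1 9D A2 A8 E3 A8 A3 E2 8A 8F F0 90 8D 84 D6 9A F4 85 A0 BA.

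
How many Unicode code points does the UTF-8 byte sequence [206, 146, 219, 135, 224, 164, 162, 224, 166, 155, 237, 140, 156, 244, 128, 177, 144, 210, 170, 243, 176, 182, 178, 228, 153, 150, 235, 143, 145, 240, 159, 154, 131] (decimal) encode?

11

Byte at offset 0: 0xCE = 11001110 → 2-byte char (#1). Advance 2.
Byte at offset 2: 0xDB = 11011011 → 2-byte char (#2). Advance 2.
Byte at offset 4: 0xE0 = 11100000 → 3-byte char (#3). Advance 3.
Byte at offset 7: 0xE0 = 11100000 → 3-byte char (#4). Advance 3.
Byte at offset 10: 0xED = 11101101 → 3-byte char (#5). Advance 3.
Byte at offset 13: 0xF4 = 11110100 → 4-byte char (#6). Advance 4.
Byte at offset 17: 0xD2 = 11010010 → 2-byte char (#7). Advance 2.
Byte at offset 19: 0xF3 = 11110011 → 4-byte char (#8). Advance 4.
Byte at offset 23: 0xE4 = 11100100 → 3-byte char (#9). Advance 3.
Byte at offset 26: 0xEB = 11101011 → 3-byte char (#10). Advance 3.
Byte at offset 29: 0xF0 = 11110000 → 4-byte char (#11). Advance 4.
Reached end at offset 33 after 11 code points.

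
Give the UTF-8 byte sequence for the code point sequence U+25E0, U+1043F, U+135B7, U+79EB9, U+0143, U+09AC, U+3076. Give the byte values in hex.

U+25E0: 3-byte form → E2 97 A0.
U+1043F: 4-byte form → F0 90 90 BF.
U+135B7: 4-byte form → F0 93 96 B7.
U+79EB9: 4-byte form → F1 B9 BA B9.
U+0143: 2-byte form → C5 83.
U+09AC: 3-byte form → E0 A6 AC.
U+3076: 3-byte form → E3 81 B6.
Concatenated (23 bytes): E2 97 A0 F0 90 90 BF F0 93 96 B7 F1 B9 BA B9 C5 83 E0 A6 AC E3 81 B6.

E2 97 A0 F0 90 90 BF F0 93 96 B7 F1 B9 BA B9 C5 83 E0 A6 AC E3 81 B6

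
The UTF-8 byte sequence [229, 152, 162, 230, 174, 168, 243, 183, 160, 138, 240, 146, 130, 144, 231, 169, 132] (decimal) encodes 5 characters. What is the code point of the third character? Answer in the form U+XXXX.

Offset 0: leading byte 0xE5 = 11100101 → 3-byte char #1 = E5 98 A2.
Offset 3: leading byte 0xE6 = 11100110 → 3-byte char #2 = E6 AE A8.
Offset 6: leading byte 0xF3 = 11110011 → 4-byte char #3 = F3 B7 A0 8A.
Leading byte 0xF3 = 11110011 matches 11110xxx → 4-byte sequence.
Byte 1: 0xF3 = 11110011, payload 011 (3 bits).
Byte 2: 0xB7 = 10110111 (10xxxxxx ✓), payload 110111.
Byte 3: 0xA0 = 10100000 (10xxxxxx ✓), payload 100000.
Byte 4: 0x8A = 10001010 (10xxxxxx ✓), payload 001010.
Concatenate: 011110111100000001010 = 0xF780A (21 bits → U+F780A).

U+F780A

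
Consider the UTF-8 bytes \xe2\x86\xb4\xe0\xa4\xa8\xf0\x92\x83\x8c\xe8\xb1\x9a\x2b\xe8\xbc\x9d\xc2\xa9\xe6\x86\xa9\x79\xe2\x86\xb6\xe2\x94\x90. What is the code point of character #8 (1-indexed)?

Offset 0: leading byte 0xE2 = 11100010 → 3-byte char #1 = E2 86 B4.
Offset 3: leading byte 0xE0 = 11100000 → 3-byte char #2 = E0 A4 A8.
Offset 6: leading byte 0xF0 = 11110000 → 4-byte char #3 = F0 92 83 8C.
Offset 10: leading byte 0xE8 = 11101000 → 3-byte char #4 = E8 B1 9A.
Offset 13: leading byte 0x2B = 00101011 → 1-byte char #5 = 2B.
Offset 14: leading byte 0xE8 = 11101000 → 3-byte char #6 = E8 BC 9D.
Offset 17: leading byte 0xC2 = 11000010 → 2-byte char #7 = C2 A9.
Offset 19: leading byte 0xE6 = 11100110 → 3-byte char #8 = E6 86 A9.
Leading byte 0xE6 = 11100110 matches 1110xxxx → 3-byte sequence.
Byte 1: 0xE6 = 11100110, payload 0110 (4 bits).
Byte 2: 0x86 = 10000110 (10xxxxxx ✓), payload 000110.
Byte 3: 0xA9 = 10101001 (10xxxxxx ✓), payload 101001.
Concatenate: 0110000110101001 = 0x61A9 (16 bits → U+61A9).

U+61A9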